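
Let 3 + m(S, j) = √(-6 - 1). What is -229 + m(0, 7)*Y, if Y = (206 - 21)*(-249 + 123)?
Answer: 69701 - 23310*I*√7 ≈ 69701.0 - 61672.0*I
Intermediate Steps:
Y = -23310 (Y = 185*(-126) = -23310)
m(S, j) = -3 + I*√7 (m(S, j) = -3 + √(-6 - 1) = -3 + √(-7) = -3 + I*√7)
-229 + m(0, 7)*Y = -229 + (-3 + I*√7)*(-23310) = -229 + (69930 - 23310*I*√7) = 69701 - 23310*I*√7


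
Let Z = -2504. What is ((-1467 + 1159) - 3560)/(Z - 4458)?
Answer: 1934/3481 ≈ 0.55559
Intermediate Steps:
((-1467 + 1159) - 3560)/(Z - 4458) = ((-1467 + 1159) - 3560)/(-2504 - 4458) = (-308 - 3560)/(-6962) = -3868*(-1/6962) = 1934/3481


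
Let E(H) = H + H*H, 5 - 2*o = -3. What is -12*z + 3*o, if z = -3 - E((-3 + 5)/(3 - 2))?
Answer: 120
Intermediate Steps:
o = 4 (o = 5/2 - ½*(-3) = 5/2 + 3/2 = 4)
E(H) = H + H²
z = -9 (z = -3 - (-3 + 5)/(3 - 2)*(1 + (-3 + 5)/(3 - 2)) = -3 - 2/1*(1 + 2/1) = -3 - 2*1*(1 + 2*1) = -3 - 2*(1 + 2) = -3 - 2*3 = -3 - 1*6 = -3 - 6 = -9)
-12*z + 3*o = -12*(-9) + 3*4 = 108 + 12 = 120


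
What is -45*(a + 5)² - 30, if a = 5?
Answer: -4530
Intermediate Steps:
-45*(a + 5)² - 30 = -45*(5 + 5)² - 30 = -45*10² - 30 = -45*100 - 30 = -4500 - 30 = -4530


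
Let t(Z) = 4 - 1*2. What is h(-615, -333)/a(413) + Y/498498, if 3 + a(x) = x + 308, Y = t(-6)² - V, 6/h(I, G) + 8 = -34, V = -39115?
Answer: 7004057/89480391 ≈ 0.078275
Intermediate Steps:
h(I, G) = -⅐ (h(I, G) = 6/(-8 - 34) = 6/(-42) = 6*(-1/42) = -⅐)
t(Z) = 2 (t(Z) = 4 - 2 = 2)
Y = 39119 (Y = 2² - 1*(-39115) = 4 + 39115 = 39119)
a(x) = 305 + x (a(x) = -3 + (x + 308) = -3 + (308 + x) = 305 + x)
h(-615, -333)/a(413) + Y/498498 = -1/(7*(305 + 413)) + 39119/498498 = -⅐/718 + 39119*(1/498498) = -⅐*1/718 + 39119/498498 = -1/5026 + 39119/498498 = 7004057/89480391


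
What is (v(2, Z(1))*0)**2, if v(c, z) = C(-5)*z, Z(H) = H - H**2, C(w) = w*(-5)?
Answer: 0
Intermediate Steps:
C(w) = -5*w
v(c, z) = 25*z (v(c, z) = (-5*(-5))*z = 25*z)
(v(2, Z(1))*0)**2 = ((25*(1*(1 - 1*1)))*0)**2 = ((25*(1*(1 - 1)))*0)**2 = ((25*(1*0))*0)**2 = ((25*0)*0)**2 = (0*0)**2 = 0**2 = 0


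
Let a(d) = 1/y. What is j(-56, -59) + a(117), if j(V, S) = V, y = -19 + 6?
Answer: -729/13 ≈ -56.077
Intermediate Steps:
y = -13
a(d) = -1/13 (a(d) = 1/(-13) = -1/13)
j(-56, -59) + a(117) = -56 - 1/13 = -729/13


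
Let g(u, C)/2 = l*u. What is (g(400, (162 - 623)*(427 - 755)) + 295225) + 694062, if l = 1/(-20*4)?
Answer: 989277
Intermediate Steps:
l = -1/80 (l = 1/(-80) = -1/80 ≈ -0.012500)
g(u, C) = -u/40 (g(u, C) = 2*(-u/80) = -u/40)
(g(400, (162 - 623)*(427 - 755)) + 295225) + 694062 = (-1/40*400 + 295225) + 694062 = (-10 + 295225) + 694062 = 295215 + 694062 = 989277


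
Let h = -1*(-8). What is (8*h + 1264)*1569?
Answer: 2083632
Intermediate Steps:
h = 8
(8*h + 1264)*1569 = (8*8 + 1264)*1569 = (64 + 1264)*1569 = 1328*1569 = 2083632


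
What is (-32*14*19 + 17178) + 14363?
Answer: 23029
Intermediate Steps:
(-32*14*19 + 17178) + 14363 = (-448*19 + 17178) + 14363 = (-8512 + 17178) + 14363 = 8666 + 14363 = 23029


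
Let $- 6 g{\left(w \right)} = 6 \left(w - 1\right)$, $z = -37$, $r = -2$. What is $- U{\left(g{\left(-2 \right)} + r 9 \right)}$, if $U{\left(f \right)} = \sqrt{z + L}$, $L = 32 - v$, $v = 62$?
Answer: $- i \sqrt{67} \approx - 8.1853 i$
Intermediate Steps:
$L = -30$ ($L = 32 - 62 = -30$)
$g{\left(w \right)} = 1 - w$ ($g{\left(w \right)} = - \frac{6 \left(w - 1\right)}{6} = - \frac{6 \left(-1 + w\right)}{6} = - \frac{-6 + 6 w}{6} = 1 - w$)
$U{\left(f \right)} = i \sqrt{67}$ ($U{\left(f \right)} = \sqrt{-37 - 30} = \sqrt{-67} = i \sqrt{67}$)
$- U{\left(g{\left(-2 \right)} + r 9 \right)} = - i \sqrt{67}$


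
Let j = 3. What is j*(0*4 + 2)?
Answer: 6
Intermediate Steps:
j*(0*4 + 2) = 3*(0*4 + 2) = 3*(0 + 2) = 3*2 = 6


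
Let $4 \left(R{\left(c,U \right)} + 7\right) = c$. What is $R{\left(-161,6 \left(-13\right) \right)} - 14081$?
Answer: $- \frac{56513}{4} \approx -14128.0$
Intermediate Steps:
$R{\left(c,U \right)} = -7 + \frac{c}{4}$
$R{\left(-161,6 \left(-13\right) \right)} - 14081 = \left(-7 + \frac{1}{4} \left(-161\right)\right) - 14081 = \left(-7 - \frac{161}{4}\right) - 14081 = - \frac{189}{4} - 14081 = - \frac{56513}{4}$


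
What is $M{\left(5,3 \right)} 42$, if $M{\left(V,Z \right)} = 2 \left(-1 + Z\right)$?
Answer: $168$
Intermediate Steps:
$M{\left(V,Z \right)} = -2 + 2 Z$
$M{\left(5,3 \right)} 42 = \left(-2 + 2 \cdot 3\right) 42 = \left(-2 + 6\right) 42 = 4 \cdot 42 = 168$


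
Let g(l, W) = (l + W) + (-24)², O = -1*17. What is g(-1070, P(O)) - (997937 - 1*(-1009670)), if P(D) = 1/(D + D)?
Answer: -68275435/34 ≈ -2.0081e+6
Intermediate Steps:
O = -17
P(D) = 1/(2*D)
g(l, W) = 576 + W + l (g(l, W) = (W + l) + 576 = 576 + W + l)
g(-1070, P(O)) - (997937 - 1*(-1009670)) = (576 + (½)/(-17) - 1070) - (997937 - 1*(-1009670)) = (576 + (½)*(-1/17) - 1070) - (997937 + 1009670) = (576 - 1/34 - 1070) - 1*2007607 = -16797/34 - 2007607 = -68275435/34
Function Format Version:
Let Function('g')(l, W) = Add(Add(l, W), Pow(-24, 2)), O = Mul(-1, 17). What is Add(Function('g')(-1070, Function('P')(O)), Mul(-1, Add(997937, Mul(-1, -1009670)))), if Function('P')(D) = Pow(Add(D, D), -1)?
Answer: Rational(-68275435, 34) ≈ -2.0081e+6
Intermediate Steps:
O = -17
Function('P')(D) = Mul(Rational(1, 2), Pow(D, -1)) (Function('P')(D) = Pow(Mul(2, D), -1) = Mul(Rational(1, 2), Pow(D, -1)))
Function('g')(l, W) = Add(576, W, l) (Function('g')(l, W) = Add(Add(W, l), 576) = Add(576, W, l))
Add(Function('g')(-1070, Function('P')(O)), Mul(-1, Add(997937, Mul(-1, -1009670)))) = Add(Add(576, Mul(Rational(1, 2), Pow(-17, -1)), -1070), Mul(-1, Add(997937, Mul(-1, -1009670)))) = Add(Add(576, Mul(Rational(1, 2), Rational(-1, 17)), -1070), Mul(-1, Add(997937, 1009670))) = Add(Add(576, Rational(-1, 34), -1070), Mul(-1, 2007607)) = Add(Rational(-16797, 34), -2007607) = Rational(-68275435, 34)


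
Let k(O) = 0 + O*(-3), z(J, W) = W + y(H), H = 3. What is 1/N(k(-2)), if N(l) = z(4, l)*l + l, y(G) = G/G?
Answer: 1/48 ≈ 0.020833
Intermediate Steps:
y(G) = 1
z(J, W) = 1 + W (z(J, W) = W + 1 = 1 + W)
k(O) = -3*O (k(O) = 0 - 3*O = -3*O)
N(l) = l + l*(1 + l) (N(l) = (1 + l)*l + l = l*(1 + l) + l = l + l*(1 + l))
1/N(k(-2)) = 1/((-3*(-2))*(2 - 3*(-2))) = 1/(6*(2 + 6)) = 1/(6*8) = 1/48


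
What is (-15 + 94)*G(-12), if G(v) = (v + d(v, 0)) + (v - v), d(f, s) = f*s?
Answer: -948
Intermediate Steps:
G(v) = v (G(v) = (v + v*0) + (v - v) = (v + 0) + 0 = v + 0 = v)
(-15 + 94)*G(-12) = (-15 + 94)*(-12) = 79*(-12) = -948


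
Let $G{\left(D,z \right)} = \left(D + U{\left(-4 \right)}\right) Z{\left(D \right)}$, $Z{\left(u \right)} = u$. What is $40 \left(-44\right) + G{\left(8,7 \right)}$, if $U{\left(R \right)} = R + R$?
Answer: $-1760$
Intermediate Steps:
$U{\left(R \right)} = 2 R$
$G{\left(D,z \right)} = D \left(-8 + D\right)$ ($G{\left(D,z \right)} = \left(D + 2 \left(-4\right)\right) D = \left(D - 8\right) D = \left(-8 + D\right) D = D \left(-8 + D\right)$)
$40 \left(-44\right) + G{\left(8,7 \right)} = 40 \left(-44\right) + 8 \left(-8 + 8\right) = -1760 + 8 \cdot 0 = -1760 + 0 = -1760$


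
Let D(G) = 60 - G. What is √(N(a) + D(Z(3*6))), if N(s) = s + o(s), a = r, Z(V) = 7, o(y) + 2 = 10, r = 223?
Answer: 2*√71 ≈ 16.852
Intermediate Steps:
o(y) = 8 (o(y) = -2 + 10 = 8)
a = 223
N(s) = 8 + s (N(s) = s + 8 = 8 + s)
√(N(a) + D(Z(3*6))) = √((8 + 223) + (60 - 1*7)) = √(231 + (60 - 7)) = √(231 + 53) = √284 = 2*√71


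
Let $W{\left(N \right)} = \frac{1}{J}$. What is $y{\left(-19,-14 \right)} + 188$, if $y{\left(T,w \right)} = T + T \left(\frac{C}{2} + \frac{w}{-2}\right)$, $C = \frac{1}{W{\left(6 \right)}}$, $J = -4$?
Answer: $74$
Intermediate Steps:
$W{\left(N \right)} = - \frac{1}{4}$ ($W{\left(N \right)} = \frac{1}{-4} = - \frac{1}{4}$)
$C = -4$ ($C = \frac{1}{- \frac{1}{4}} = -4$)
$y{\left(T,w \right)} = T + T \left(-2 - \frac{w}{2}\right)$ ($y{\left(T,w \right)} = T + T \left(- \frac{4}{2} + \frac{w}{-2}\right) = T + T \left(\left(-4\right) \frac{1}{2} + w \left(- \frac{1}{2}\right)\right) = T + T \left(-2 - \frac{w}{2}\right)$)
$y{\left(-19,-14 \right)} + 188 = \frac{1}{2} \left(-19\right) \left(-2 - -14\right) + 188 = \frac{1}{2} \left(-19\right) \left(-2 + 14\right) + 188 = \frac{1}{2} \left(-19\right) 12 + 188 = -114 + 188 = 74$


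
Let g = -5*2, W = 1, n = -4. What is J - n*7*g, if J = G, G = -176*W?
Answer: -456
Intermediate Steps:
g = -10
G = -176 (G = -176*1 = -176)
J = -176
J - n*7*g = -176 - (-4*7)*(-10) = -176 - (-28)*(-10) = -176 - 1*280 = -176 - 280 = -456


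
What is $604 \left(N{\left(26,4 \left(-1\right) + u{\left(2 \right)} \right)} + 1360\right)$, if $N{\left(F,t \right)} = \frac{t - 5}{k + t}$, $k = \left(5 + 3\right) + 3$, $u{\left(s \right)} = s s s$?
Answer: $\frac{12320996}{15} \approx 8.214 \cdot 10^{5}$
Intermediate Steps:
$u{\left(s \right)} = s^{3}$ ($u{\left(s \right)} = s^{2} s = s^{3}$)
$k = 11$ ($k = 8 + 3 = 11$)
$N{\left(F,t \right)} = \frac{-5 + t}{11 + t}$ ($N{\left(F,t \right)} = \frac{t - 5}{11 + t} = \frac{-5 + t}{11 + t}$)
$604 \left(N{\left(26,4 \left(-1\right) + u{\left(2 \right)} \right)} + 1360\right) = 604 \left(\frac{-5 + \left(4 \left(-1\right) + 2^{3}\right)}{11 + \left(4 \left(-1\right) + 2^{3}\right)} + 1360\right) = 604 \left(\frac{-5 + \left(-4 + 8\right)}{11 + \left(-4 + 8\right)} + 1360\right) = 604 \left(\frac{-5 + 4}{11 + 4} + 1360\right) = 604 \left(\frac{1}{15} \left(-1\right) + 1360\right) = 604 \left(- \frac{1}{15} + 1360\right) = 604 \cdot \frac{20399}{15} = \frac{12320996}{15}$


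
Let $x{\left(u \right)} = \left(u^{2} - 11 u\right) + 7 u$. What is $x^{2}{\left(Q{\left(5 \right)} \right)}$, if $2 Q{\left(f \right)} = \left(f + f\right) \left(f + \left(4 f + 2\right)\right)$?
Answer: $312759225$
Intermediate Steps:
$Q{\left(f \right)} = f \left(2 + 5 f\right)$ ($Q{\left(f \right)} = \frac{\left(f + f\right) \left(f + \left(4 f + 2\right)\right)}{2} = \frac{2 f \left(f + \left(2 + 4 f\right)\right)}{2} = \frac{2 f \left(2 + 5 f\right)}{2} = f \left(2 + 5 f\right)$)
$x{\left(u \right)} = u^{2} - 4 u$
$x^{2}{\left(Q{\left(5 \right)} \right)} = \left(5 \left(2 + 5 \cdot 5\right) \left(-4 + 5 \left(2 + 5 \cdot 5\right)\right)\right)^{2} = \left(5 \left(2 + 25\right) \left(-4 + 5 \left(2 + 25\right)\right)\right)^{2} = \left(5 \cdot 27 \left(-4 + 5 \cdot 27\right)\right)^{2} = \left(135 \left(-4 + 135\right)\right)^{2} = \left(135 \cdot 131\right)^{2} = 17685^{2} = 312759225$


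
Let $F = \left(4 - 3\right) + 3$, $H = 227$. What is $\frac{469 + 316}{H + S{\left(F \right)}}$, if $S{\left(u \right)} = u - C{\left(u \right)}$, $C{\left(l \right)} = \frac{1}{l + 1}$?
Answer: $\frac{3925}{1154} \approx 3.4012$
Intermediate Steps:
$C{\left(l \right)} = \frac{1}{1 + l}$
$F = 4$ ($F = 1 + 3 = 4$)
$S{\left(u \right)} = u - \frac{1}{1 + u}$
$\frac{469 + 316}{H + S{\left(F \right)}} = \frac{469 + 316}{227 + \frac{-1 + 4 \left(1 + 4\right)}{1 + 4}} = \frac{785}{227 + \frac{-1 + 4 \cdot 5}{5}} = \frac{785}{227 + \frac{-1 + 20}{5}} = \frac{785}{227 + \frac{1}{5} \cdot 19} = \frac{785}{227 + \frac{19}{5}} = \frac{785}{\frac{1154}{5}} = 785 \cdot \frac{5}{1154} = \frac{3925}{1154}$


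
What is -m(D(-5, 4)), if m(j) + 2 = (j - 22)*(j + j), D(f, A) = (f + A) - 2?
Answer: -148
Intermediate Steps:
D(f, A) = -2 + A + f (D(f, A) = (A + f) - 2 = -2 + A + f)
m(j) = -2 + 2*j*(-22 + j) (m(j) = -2 + (j - 22)*(j + j) = -2 + (-22 + j)*(2*j) = -2 + 2*j*(-22 + j))
-m(D(-5, 4)) = -(-2 - 44*(-2 + 4 - 5) + 2*(-2 + 4 - 5)**2) = -(-2 - 44*(-3) + 2*(-3)**2) = -(-2 + 132 + 2*9) = -(-2 + 132 + 18) = -1*148 = -148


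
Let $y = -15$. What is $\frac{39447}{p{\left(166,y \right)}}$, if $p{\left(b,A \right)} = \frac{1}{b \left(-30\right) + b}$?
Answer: $-189897858$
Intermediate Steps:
$p{\left(b,A \right)} = - \frac{1}{29 b}$ ($p{\left(b,A \right)} = \frac{1}{- 30 b + b} = \frac{1}{\left(-29\right) b} = - \frac{1}{29 b}$)
$\frac{39447}{p{\left(166,y \right)}} = \frac{39447}{\left(- \frac{1}{29}\right) \frac{1}{166}} = \frac{39447}{- \frac{1}{4814}} = 39447 \left(-4814\right) = -189897858$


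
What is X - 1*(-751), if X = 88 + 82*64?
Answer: 6087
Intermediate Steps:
X = 5336 (X = 88 + 5248 = 5336)
X - 1*(-751) = 5336 - 1*(-751) = 5336 + 751 = 6087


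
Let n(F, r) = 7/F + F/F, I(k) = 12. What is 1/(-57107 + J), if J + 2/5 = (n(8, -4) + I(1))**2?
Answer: -320/18212763 ≈ -1.7570e-5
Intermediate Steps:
n(F, r) = 1 + 7/F (n(F, r) = 7/F + 1 = 1 + 7/F)
J = 61477/320 (J = -2/5 + ((7 + 8)/8 + 12)**2 = -2/5 + ((1/8)*15 + 12)**2 = -2/5 + (15/8 + 12)**2 = -2/5 + (111/8)**2 = -2/5 + 12321/64 = 61477/320 ≈ 192.12)
1/(-57107 + J) = 1/(-57107 + 61477/320) = 1/(-18212763/320) = -320/18212763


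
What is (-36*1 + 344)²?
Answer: 94864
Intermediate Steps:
(-36*1 + 344)² = (-36 + 344)² = 308² = 94864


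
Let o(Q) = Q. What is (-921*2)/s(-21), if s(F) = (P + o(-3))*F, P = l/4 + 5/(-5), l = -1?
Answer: -2456/119 ≈ -20.639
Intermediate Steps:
P = -5/4 (P = -1/4 + 5/(-5) = -1*¼ + 5*(-⅕) = -¼ - 1 = -5/4 ≈ -1.2500)
s(F) = -17*F/4 (s(F) = (-5/4 - 3)*F = -17*F/4)
(-921*2)/s(-21) = (-921*2)/((-17/4*(-21))) = -1842/357/4 = -1842*4/357 = -2456/119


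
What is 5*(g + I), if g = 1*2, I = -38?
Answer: -180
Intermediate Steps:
g = 2
5*(g + I) = 5*(2 - 38) = 5*(-36) = -180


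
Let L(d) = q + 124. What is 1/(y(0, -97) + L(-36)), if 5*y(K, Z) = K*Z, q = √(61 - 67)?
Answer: 62/7691 - I*√6/15382 ≈ 0.0080614 - 0.00015924*I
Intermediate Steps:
q = I*√6 (q = √(-6) = I*√6 ≈ 2.4495*I)
y(K, Z) = K*Z/5 (y(K, Z) = (K*Z)/5 = K*Z/5)
L(d) = 124 + I*√6 (L(d) = I*√6 + 124 = 124 + I*√6)
1/(y(0, -97) + L(-36)) = 1/((⅕)*0*(-97) + (124 + I*√6)) = 1/(0 + (124 + I*√6)) = 1/(124 + I*√6)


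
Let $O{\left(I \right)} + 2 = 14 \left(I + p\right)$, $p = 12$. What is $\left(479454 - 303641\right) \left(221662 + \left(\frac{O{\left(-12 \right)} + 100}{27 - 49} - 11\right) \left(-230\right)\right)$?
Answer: $39595996506$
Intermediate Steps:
$O{\left(I \right)} = 166 + 14 I$ ($O{\left(I \right)} = -2 + 14 \left(I + 12\right) = -2 + 14 \left(12 + I\right) = -2 + \left(168 + 14 I\right) = 166 + 14 I$)
$\left(479454 - 303641\right) \left(221662 + \left(\frac{O{\left(-12 \right)} + 100}{27 - 49} - 11\right) \left(-230\right)\right) = \left(479454 - 303641\right) \left(221662 + \left(\frac{\left(166 + 14 \left(-12\right)\right) + 100}{27 - 49} - 11\right) \left(-230\right)\right) = 175813 \left(221662 + \left(\frac{\left(166 - 168\right) + 100}{-22} - 11\right) \left(-230\right)\right) = 175813 \left(221662 + \left(\left(-2 + 100\right) \left(- \frac{1}{22}\right) - 11\right) \left(-230\right)\right) = 175813 \left(221662 + \left(98 \left(- \frac{1}{22}\right) - 11\right) \left(-230\right)\right) = 175813 \left(221662 + \left(- \frac{49}{11} - 11\right) \left(-230\right)\right) = 175813 \left(221662 - - \frac{39100}{11}\right) = 175813 \left(221662 + \frac{39100}{11}\right) = 175813 \cdot \frac{2477382}{11} = 39595996506$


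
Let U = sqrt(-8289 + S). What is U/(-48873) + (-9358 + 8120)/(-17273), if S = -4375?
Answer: 1238/17273 - 2*I*sqrt(3166)/48873 ≈ 0.071673 - 0.0023026*I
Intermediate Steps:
U = 2*I*sqrt(3166) (U = sqrt(-8289 - 4375) = sqrt(-12664) = 2*I*sqrt(3166) ≈ 112.53*I)
U/(-48873) + (-9358 + 8120)/(-17273) = (2*I*sqrt(3166))/(-48873) + (-9358 + 8120)/(-17273) = (2*I*sqrt(3166))*(-1/48873) - 1238*(-1/17273) = -2*I*sqrt(3166)/48873 + 1238/17273 = 1238/17273 - 2*I*sqrt(3166)/48873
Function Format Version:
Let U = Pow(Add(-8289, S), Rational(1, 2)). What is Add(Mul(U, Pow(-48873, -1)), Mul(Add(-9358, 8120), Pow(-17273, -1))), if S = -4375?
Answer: Add(Rational(1238, 17273), Mul(Rational(-2, 48873), I, Pow(3166, Rational(1, 2)))) ≈ Add(0.071673, Mul(-0.0023026, I))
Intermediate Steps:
U = Mul(2, I, Pow(3166, Rational(1, 2))) (U = Pow(Add(-8289, -4375), Rational(1, 2)) = Pow(-12664, Rational(1, 2)) = Mul(2, I, Pow(3166, Rational(1, 2))) ≈ Mul(112.53, I))
Add(Mul(U, Pow(-48873, -1)), Mul(Add(-9358, 8120), Pow(-17273, -1))) = Add(Mul(Mul(2, I, Pow(3166, Rational(1, 2))), Pow(-48873, -1)), Mul(Add(-9358, 8120), Pow(-17273, -1))) = Add(Mul(Mul(2, I, Pow(3166, Rational(1, 2))), Rational(-1, 48873)), Mul(-1238, Rational(-1, 17273))) = Add(Mul(Rational(-2, 48873), I, Pow(3166, Rational(1, 2))), Rational(1238, 17273)) = Add(Rational(1238, 17273), Mul(Rational(-2, 48873), I, Pow(3166, Rational(1, 2))))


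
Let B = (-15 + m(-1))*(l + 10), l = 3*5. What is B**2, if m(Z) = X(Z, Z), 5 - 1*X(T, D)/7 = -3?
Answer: 1050625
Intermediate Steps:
X(T, D) = 56 (X(T, D) = 35 - 7*(-3) = 35 + 21 = 56)
m(Z) = 56
l = 15
B = 1025 (B = (-15 + 56)*(15 + 10) = 41*25 = 1025)
B**2 = 1025**2 = 1050625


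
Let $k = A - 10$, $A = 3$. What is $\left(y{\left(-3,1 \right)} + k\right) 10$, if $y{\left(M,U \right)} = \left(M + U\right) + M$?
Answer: $-120$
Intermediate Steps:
$y{\left(M,U \right)} = U + 2 M$
$k = -7$ ($k = 3 - 10 = -7$)
$\left(y{\left(-3,1 \right)} + k\right) 10 = \left(\left(1 + 2 \left(-3\right)\right) - 7\right) 10 = \left(\left(1 - 6\right) - 7\right) 10 = \left(-5 - 7\right) 10 = \left(-12\right) 10 = -120$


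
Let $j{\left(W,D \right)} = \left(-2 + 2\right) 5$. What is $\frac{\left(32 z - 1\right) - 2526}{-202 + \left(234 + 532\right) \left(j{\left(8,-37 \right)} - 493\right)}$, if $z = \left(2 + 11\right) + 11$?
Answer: $\frac{1759}{377840} \approx 0.0046554$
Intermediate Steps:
$j{\left(W,D \right)} = 0$ ($j{\left(W,D \right)} = 0 \cdot 5 = 0$)
$z = 24$ ($z = 13 + 11 = 24$)
$\frac{\left(32 z - 1\right) - 2526}{-202 + \left(234 + 532\right) \left(j{\left(8,-37 \right)} - 493\right)} = \frac{\left(32 \cdot 24 - 1\right) - 2526}{-202 + \left(234 + 532\right) \left(0 - 493\right)} = \frac{\left(768 - 1\right) - 2526}{-202 + 766 \left(-493\right)} = \frac{767 - 2526}{-202 - 377638} = - \frac{1759}{-377840} = \left(-1759\right) \left(- \frac{1}{377840}\right) = \frac{1759}{377840}$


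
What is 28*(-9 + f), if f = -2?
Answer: -308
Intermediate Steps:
28*(-9 + f) = 28*(-9 - 2) = 28*(-11) = -308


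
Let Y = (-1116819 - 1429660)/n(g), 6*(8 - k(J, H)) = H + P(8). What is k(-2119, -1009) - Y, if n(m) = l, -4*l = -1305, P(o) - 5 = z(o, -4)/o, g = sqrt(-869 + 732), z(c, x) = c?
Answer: 20829017/2610 ≈ 7980.5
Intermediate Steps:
g = I*sqrt(137) (g = sqrt(-137) = I*sqrt(137) ≈ 11.705*I)
P(o) = 6 (P(o) = 5 + o/o = 5 + 1 = 6)
l = 1305/4 (l = -1/4*(-1305) = 1305/4 ≈ 326.25)
n(m) = 1305/4
k(J, H) = 7 - H/6 (k(J, H) = 8 - (H + 6)/6 = 8 - (6 + H)/6 = 8 + (-1 - H/6) = 7 - H/6)
Y = -10185916/1305 (Y = (-1116819 - 1429660)/(1305/4) = -2546479*4/1305 = -10185916/1305 ≈ -7805.3)
k(-2119, -1009) - Y = (7 - 1/6*(-1009)) - 1*(-10185916/1305) = (7 + 1009/6) + 10185916/1305 = 1051/6 + 10185916/1305 = 20829017/2610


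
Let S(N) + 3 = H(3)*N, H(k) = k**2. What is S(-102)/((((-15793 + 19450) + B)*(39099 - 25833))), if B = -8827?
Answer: 307/22861740 ≈ 1.3429e-5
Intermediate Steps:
S(N) = -3 + 9*N (S(N) = -3 + 3**2*N = -3 + 9*N)
S(-102)/((((-15793 + 19450) + B)*(39099 - 25833))) = (-3 + 9*(-102))/((((-15793 + 19450) - 8827)*(39099 - 25833))) = (-3 - 918)/(((3657 - 8827)*13266)) = -921/((-5170*13266)) = -921/(-68585220) = -921*(-1/68585220) = 307/22861740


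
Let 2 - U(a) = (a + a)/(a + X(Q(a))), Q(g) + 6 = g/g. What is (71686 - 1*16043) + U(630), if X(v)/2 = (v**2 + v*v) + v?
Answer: 222573/4 ≈ 55643.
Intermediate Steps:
Q(g) = -5 (Q(g) = -6 + g/g = -6 + 1 = -5)
X(v) = 2*v + 4*v**2 (X(v) = 2*((v**2 + v*v) + v) = 2*((v**2 + v**2) + v) = 2*(2*v**2 + v) = 2*(v + 2*v**2) = 2*v + 4*v**2)
U(a) = 2 - 2*a/(90 + a) (U(a) = 2 - (a + a)/(a + 2*(-5)*(1 + 2*(-5))) = 2 - 2*a/(a + 2*(-5)*(1 - 10)) = 2 - 2*a/(a + 2*(-5)*(-9)) = 2 - 2*a/(a + 90) = 2 - 2*a/(90 + a))
(71686 - 1*16043) + U(630) = (71686 - 1*16043) + 180/(90 + 630) = (71686 - 16043) + 180/720 = 55643 + 180*(1/720) = 55643 + 1/4 = 222573/4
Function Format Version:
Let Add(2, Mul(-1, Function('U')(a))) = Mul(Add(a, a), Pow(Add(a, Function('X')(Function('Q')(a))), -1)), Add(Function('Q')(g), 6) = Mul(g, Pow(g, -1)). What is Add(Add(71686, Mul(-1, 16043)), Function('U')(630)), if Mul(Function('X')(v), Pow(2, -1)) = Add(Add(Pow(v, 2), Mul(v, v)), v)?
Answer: Rational(222573, 4) ≈ 55643.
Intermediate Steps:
Function('Q')(g) = -5 (Function('Q')(g) = Add(-6, Mul(g, Pow(g, -1))) = Add(-6, 1) = -5)
Function('X')(v) = Add(Mul(2, v), Mul(4, Pow(v, 2))) (Function('X')(v) = Mul(2, Add(Add(Pow(v, 2), Mul(v, v)), v)) = Mul(2, Add(Add(Pow(v, 2), Pow(v, 2)), v)) = Mul(2, Add(Mul(2, Pow(v, 2)), v)) = Mul(2, Add(v, Mul(2, Pow(v, 2)))) = Add(Mul(2, v), Mul(4, Pow(v, 2))))
Function('U')(a) = Add(2, Mul(-2, a, Pow(Add(90, a), -1))) (Function('U')(a) = Add(2, Mul(-1, Mul(Add(a, a), Pow(Add(a, Mul(2, -5, Add(1, Mul(2, -5)))), -1)))) = Add(2, Mul(-1, Mul(Mul(2, a), Pow(Add(a, Mul(2, -5, Add(1, -10))), -1)))) = Add(2, Mul(-1, Mul(Mul(2, a), Pow(Add(a, Mul(2, -5, -9)), -1)))) = Add(2, Mul(-1, Mul(Mul(2, a), Pow(Add(a, 90), -1)))) = Add(2, Mul(-1, Mul(Mul(2, a), Pow(Add(90, a), -1)))) = Add(2, Mul(-1, Mul(2, a, Pow(Add(90, a), -1)))) = Add(2, Mul(-2, a, Pow(Add(90, a), -1))))
Add(Add(71686, Mul(-1, 16043)), Function('U')(630)) = Add(Add(71686, Mul(-1, 16043)), Mul(180, Pow(Add(90, 630), -1))) = Add(Add(71686, -16043), Mul(180, Pow(720, -1))) = Add(55643, Mul(180, Rational(1, 720))) = Add(55643, Rational(1, 4)) = Rational(222573, 4)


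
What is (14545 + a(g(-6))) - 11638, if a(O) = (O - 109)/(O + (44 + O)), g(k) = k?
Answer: 92909/32 ≈ 2903.4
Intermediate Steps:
a(O) = (-109 + O)/(44 + 2*O)
(14545 + a(g(-6))) - 11638 = (14545 + (-109 - 6)/(2*(22 - 6))) - 11638 = (14545 + (½)*(-115)/16) - 11638 = (14545 + (½)*(1/16)*(-115)) - 11638 = (14545 - 115/32) - 11638 = 465325/32 - 11638 = 92909/32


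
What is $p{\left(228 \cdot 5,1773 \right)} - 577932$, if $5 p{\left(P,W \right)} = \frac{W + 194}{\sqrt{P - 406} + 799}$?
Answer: $- \frac{1842639251587}{3188335} - \frac{1967 \sqrt{734}}{3188335} \approx -5.7793 \cdot 10^{5}$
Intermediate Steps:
$p{\left(P,W \right)} = \frac{194 + W}{5 \left(799 + \sqrt{-406 + P}\right)}$ ($p{\left(P,W \right)} = \frac{\left(W + 194\right) \frac{1}{\sqrt{P - 406} + 799}}{5} = \frac{\left(194 + W\right) \frac{1}{\sqrt{-406 + P} + 799}}{5} = \frac{\left(194 + W\right) \frac{1}{799 + \sqrt{-406 + P}}}{5} = \frac{\frac{1}{799 + \sqrt{-406 + P}} \left(194 + W\right)}{5} = \frac{194 + W}{5 \left(799 + \sqrt{-406 + P}\right)}$)
$p{\left(228 \cdot 5,1773 \right)} - 577932 = \frac{194 + 1773}{5 \left(799 + \sqrt{-406 + 228 \cdot 5}\right)} - 577932 = \frac{1}{5} \frac{1}{799 + \sqrt{-406 + 1140}} \cdot 1967 - 577932 = \frac{1}{5} \frac{1}{799 + \sqrt{734}} \cdot 1967 - 577932 = \frac{1967}{5 \left(799 + \sqrt{734}\right)} - 577932 = -577932 + \frac{1967}{5 \left(799 + \sqrt{734}\right)}$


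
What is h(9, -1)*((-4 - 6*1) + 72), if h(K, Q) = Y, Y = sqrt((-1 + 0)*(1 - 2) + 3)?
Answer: 124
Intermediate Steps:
Y = 2 (Y = sqrt(-1*(-1) + 3) = sqrt(1 + 3) = sqrt(4) = 2)
h(K, Q) = 2
h(9, -1)*((-4 - 6*1) + 72) = 2*((-4 - 6*1) + 72) = 2*((-4 - 6) + 72) = 2*(-10 + 72) = 2*62 = 124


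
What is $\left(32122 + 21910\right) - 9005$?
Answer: $45027$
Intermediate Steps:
$\left(32122 + 21910\right) - 9005 = 54032 - 9005 = 45027$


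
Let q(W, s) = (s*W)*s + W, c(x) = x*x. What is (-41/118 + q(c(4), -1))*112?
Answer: 209160/59 ≈ 3545.1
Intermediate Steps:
c(x) = x**2
q(W, s) = W + W*s**2 (q(W, s) = (W*s)*s + W = W*s**2 + W = W + W*s**2)
(-41/118 + q(c(4), -1))*112 = (-41/118 + 4**2*(1 + (-1)**2))*112 = (-41*1/118 + 16*(1 + 1))*112 = (-41/118 + 16*2)*112 = (-41/118 + 32)*112 = (3735/118)*112 = 209160/59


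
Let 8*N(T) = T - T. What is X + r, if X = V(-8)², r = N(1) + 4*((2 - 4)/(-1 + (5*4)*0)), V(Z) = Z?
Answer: 72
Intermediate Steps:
N(T) = 0 (N(T) = (T - T)/8 = (⅛)*0 = 0)
r = 8 (r = 0 + 4*((2 - 4)/(-1 + (5*4)*0)) = 0 + 4*(-2/(-1 + 20*0)) = 0 + 4*(-2/(-1 + 0)) = 0 + 4*(-2/(-1)) = 0 + 4*(-2*(-1)) = 0 + 4*2 = 0 + 8 = 8)
X = 64 (X = (-8)² = 64)
X + r = 64 + 8 = 72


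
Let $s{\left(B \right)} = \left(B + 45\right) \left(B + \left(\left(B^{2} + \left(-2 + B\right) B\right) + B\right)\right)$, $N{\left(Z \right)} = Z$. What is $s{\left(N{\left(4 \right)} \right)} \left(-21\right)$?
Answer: $-32928$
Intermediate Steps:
$s{\left(B \right)} = \left(45 + B\right) \left(B^{2} + 2 B + B \left(-2 + B\right)\right)$ ($s{\left(B \right)} = \left(45 + B\right) \left(B + \left(\left(B^{2} + B \left(-2 + B\right)\right) + B\right)\right) = \left(45 + B\right) \left(B + \left(B + B^{2} + B \left(-2 + B\right)\right)\right) = \left(45 + B\right) \left(B^{2} + 2 B + B \left(-2 + B\right)\right)$)
$s{\left(N{\left(4 \right)} \right)} \left(-21\right) = 2 \cdot 4^{2} \left(45 + 4\right) \left(-21\right) = 2 \cdot 16 \cdot 49 \left(-21\right) = 1568 \left(-21\right) = -32928$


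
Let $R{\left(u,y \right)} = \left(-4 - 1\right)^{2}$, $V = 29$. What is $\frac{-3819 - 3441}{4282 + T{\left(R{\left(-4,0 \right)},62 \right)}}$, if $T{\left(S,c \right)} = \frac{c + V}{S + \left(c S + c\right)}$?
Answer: $- \frac{792308}{467315} \approx -1.6954$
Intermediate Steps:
$R{\left(u,y \right)} = 25$ ($R{\left(u,y \right)} = \left(-5\right)^{2} = 25$)
$T{\left(S,c \right)} = \frac{29 + c}{S + c + S c}$ ($T{\left(S,c \right)} = \frac{c + 29}{S + \left(c S + c\right)} = \frac{29 + c}{S + \left(S c + c\right)} = \frac{29 + c}{S + \left(c + S c\right)} = \frac{29 + c}{S + c + S c}$)
$\frac{-3819 - 3441}{4282 + T{\left(R{\left(-4,0 \right)},62 \right)}} = \frac{-3819 - 3441}{4282 + \frac{29 + 62}{25 + 62 + 25 \cdot 62}} = - \frac{7260}{4282 + \frac{1}{25 + 62 + 1550} \cdot 91} = - \frac{7260}{4282 + \frac{1}{1637} \cdot 91} = - \frac{7260}{4282 + \frac{91}{1637}} = - \frac{7260}{\frac{7009725}{1637}} = \left(-7260\right) \frac{1637}{7009725} = - \frac{792308}{467315}$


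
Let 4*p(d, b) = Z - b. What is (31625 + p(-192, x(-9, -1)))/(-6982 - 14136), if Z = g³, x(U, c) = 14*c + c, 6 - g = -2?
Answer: -127027/84472 ≈ -1.5038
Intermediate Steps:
g = 8 (g = 6 - 1*(-2) = 6 + 2 = 8)
x(U, c) = 15*c
Z = 512 (Z = 8³ = 512)
p(d, b) = 128 - b/4 (p(d, b) = (512 - b)/4 = 128 - b/4)
(31625 + p(-192, x(-9, -1)))/(-6982 - 14136) = (31625 + (128 - 15*(-1)/4))/(-6982 - 14136) = (31625 + (128 - ¼*(-15)))/(-21118) = (31625 + (128 + 15/4))*(-1/21118) = (31625 + 527/4)*(-1/21118) = (127027/4)*(-1/21118) = -127027/84472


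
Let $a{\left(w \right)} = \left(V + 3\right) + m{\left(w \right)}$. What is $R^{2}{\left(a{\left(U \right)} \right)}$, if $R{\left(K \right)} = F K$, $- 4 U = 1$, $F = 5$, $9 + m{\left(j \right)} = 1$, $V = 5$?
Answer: $0$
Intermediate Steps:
$m{\left(j \right)} = -8$ ($m{\left(j \right)} = -9 + 1 = -8$)
$U = - \frac{1}{4}$ ($U = \left(- \frac{1}{4}\right) 1 = - \frac{1}{4} \approx -0.25$)
$a{\left(w \right)} = 0$ ($a{\left(w \right)} = \left(5 + 3\right) - 8 = 8 - 8 = 0$)
$R{\left(K \right)} = 5 K$
$R^{2}{\left(a{\left(U \right)} \right)} = \left(5 \cdot 0\right)^{2} = 0^{2} = 0$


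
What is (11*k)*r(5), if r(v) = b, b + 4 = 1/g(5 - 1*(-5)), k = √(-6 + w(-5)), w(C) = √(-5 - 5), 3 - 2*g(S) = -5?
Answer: -165*√(-6 + I*√10)/4 ≈ -25.799 - 104.28*I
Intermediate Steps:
g(S) = 4 (g(S) = 3/2 - ½*(-5) = 3/2 + 5/2 = 4)
w(C) = I*√10 (w(C) = √(-10) = I*√10)
k = √(-6 + I*√10) ≈ 0.62543 + 2.5281*I
b = -15/4 (b = -4 + 1/4 = -4 + ¼ = -15/4 ≈ -3.7500)
r(v) = -15/4
(11*k)*r(5) = (11*√(-6 + I*√10))*(-15/4) = -165*√(-6 + I*√10)/4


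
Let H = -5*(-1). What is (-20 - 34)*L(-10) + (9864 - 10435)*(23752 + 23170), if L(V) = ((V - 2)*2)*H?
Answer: -26785982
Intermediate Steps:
H = 5
L(V) = -20 + 10*V (L(V) = ((V - 2)*2)*5 = ((-2 + V)*2)*5 = (-4 + 2*V)*5 = -20 + 10*V)
(-20 - 34)*L(-10) + (9864 - 10435)*(23752 + 23170) = (-20 - 34)*(-20 + 10*(-10)) + (9864 - 10435)*(23752 + 23170) = -54*(-20 - 100) - 571*46922 = -54*(-120) - 26792462 = 6480 - 26792462 = -26785982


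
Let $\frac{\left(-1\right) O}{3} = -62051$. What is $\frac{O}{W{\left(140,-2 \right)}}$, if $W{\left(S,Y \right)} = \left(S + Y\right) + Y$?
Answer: $\frac{186153}{136} \approx 1368.8$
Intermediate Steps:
$O = 186153$ ($O = \left(-3\right) \left(-62051\right) = 186153$)
$W{\left(S,Y \right)} = S + 2 Y$
$\frac{O}{W{\left(140,-2 \right)}} = \frac{186153}{140 + 2 \left(-2\right)} = \frac{186153}{140 - 4} = \frac{186153}{136}$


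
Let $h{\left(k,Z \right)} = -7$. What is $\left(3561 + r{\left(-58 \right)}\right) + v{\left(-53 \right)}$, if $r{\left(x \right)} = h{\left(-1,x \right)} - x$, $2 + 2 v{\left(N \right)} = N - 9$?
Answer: $3580$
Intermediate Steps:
$v{\left(N \right)} = - \frac{11}{2} + \frac{N}{2}$ ($v{\left(N \right)} = -1 + \frac{N - 9}{2} = -1 + \frac{-9 + N}{2} = -1 + \left(- \frac{9}{2} + \frac{N}{2}\right) = - \frac{11}{2} + \frac{N}{2}$)
$r{\left(x \right)} = -7 - x$
$\left(3561 + r{\left(-58 \right)}\right) + v{\left(-53 \right)} = \left(3561 - -51\right) + \left(- \frac{11}{2} + \frac{1}{2} \left(-53\right)\right) = \left(3561 + \left(-7 + 58\right)\right) - 32 = \left(3561 + 51\right) - 32 = 3612 - 32 = 3580$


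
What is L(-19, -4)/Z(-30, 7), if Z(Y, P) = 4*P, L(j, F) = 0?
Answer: 0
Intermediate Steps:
L(-19, -4)/Z(-30, 7) = 0/((4*7)) = 0/28 = 0*(1/28) = 0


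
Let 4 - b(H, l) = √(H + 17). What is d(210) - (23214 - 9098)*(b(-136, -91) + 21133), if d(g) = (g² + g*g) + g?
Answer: -298281482 + 14116*I*√119 ≈ -2.9828e+8 + 1.5399e+5*I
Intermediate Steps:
b(H, l) = 4 - √(17 + H) (b(H, l) = 4 - √(H + 17) = 4 - √(17 + H))
d(g) = g + 2*g² (d(g) = (g² + g²) + g = 2*g² + g = g + 2*g²)
d(210) - (23214 - 9098)*(b(-136, -91) + 21133) = 210*(1 + 2*210) - (23214 - 9098)*((4 - √(17 - 136)) + 21133) = 210*(1 + 420) - 14116*((4 - √(-119)) + 21133) = 210*421 - 14116*((4 - I*√119) + 21133) = 88410 - 14116*((4 - I*√119) + 21133) = 88410 - 14116*(21137 - I*√119) = 88410 - (298369892 - 14116*I*√119) = 88410 + (-298369892 + 14116*I*√119) = -298281482 + 14116*I*√119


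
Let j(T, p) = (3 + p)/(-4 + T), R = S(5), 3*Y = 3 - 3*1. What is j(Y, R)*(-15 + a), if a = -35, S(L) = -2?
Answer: 25/2 ≈ 12.500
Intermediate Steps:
Y = 0 (Y = (3 - 3*1)/3 = (3 - 3)/3 = (⅓)*0 = 0)
R = -2
j(T, p) = (3 + p)/(-4 + T)
j(Y, R)*(-15 + a) = ((3 - 2)/(-4 + 0))*(-15 - 35) = (1/(-4))*(-50) = -¼*1*(-50) = -¼*(-50) = 25/2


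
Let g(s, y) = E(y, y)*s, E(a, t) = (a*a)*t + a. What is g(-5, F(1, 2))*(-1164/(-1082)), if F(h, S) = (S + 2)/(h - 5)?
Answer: 5820/541 ≈ 10.758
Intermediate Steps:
E(a, t) = a + t*a² (E(a, t) = a²*t + a = t*a² + a = a + t*a²)
F(h, S) = (2 + S)/(-5 + h)
g(s, y) = s*y*(1 + y²) (g(s, y) = (y*(1 + y*y))*s = (y*(1 + y²))*s = s*y*(1 + y²))
g(-5, F(1, 2))*(-1164/(-1082)) = (-5*(2 + 2)/(-5 + 1)*(1 + ((2 + 2)/(-5 + 1))²))*(-1164/(-1082)) = (-5*4/(-4)*(1 + (4/(-4))²))*(-1164*(-1/1082)) = -5*(-¼*4)*(1 + (-¼*4)²)*(582/541) = -5*(-1)*(1 + (-1)²)*(582/541) = -5*(-1)*(1 + 1)*(582/541) = -5*(-1)*2*(582/541) = 10*(582/541) = 5820/541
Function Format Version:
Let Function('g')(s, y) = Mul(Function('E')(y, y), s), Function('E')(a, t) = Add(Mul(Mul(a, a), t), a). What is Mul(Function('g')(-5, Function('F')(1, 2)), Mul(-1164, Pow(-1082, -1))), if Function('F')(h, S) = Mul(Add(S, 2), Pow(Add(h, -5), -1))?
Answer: Rational(5820, 541) ≈ 10.758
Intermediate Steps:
Function('E')(a, t) = Add(a, Mul(t, Pow(a, 2))) (Function('E')(a, t) = Add(Mul(Pow(a, 2), t), a) = Add(Mul(t, Pow(a, 2)), a) = Add(a, Mul(t, Pow(a, 2))))
Function('F')(h, S) = Mul(Pow(Add(-5, h), -1), Add(2, S)) (Function('F')(h, S) = Mul(Add(2, S), Pow(Add(-5, h), -1)) = Mul(Pow(Add(-5, h), -1), Add(2, S)))
Function('g')(s, y) = Mul(s, y, Add(1, Pow(y, 2))) (Function('g')(s, y) = Mul(Mul(y, Add(1, Mul(y, y))), s) = Mul(Mul(y, Add(1, Pow(y, 2))), s) = Mul(s, y, Add(1, Pow(y, 2))))
Mul(Function('g')(-5, Function('F')(1, 2)), Mul(-1164, Pow(-1082, -1))) = Mul(Mul(-5, Mul(Pow(Add(-5, 1), -1), Add(2, 2)), Add(1, Pow(Mul(Pow(Add(-5, 1), -1), Add(2, 2)), 2))), Mul(-1164, Pow(-1082, -1))) = Mul(Mul(-5, Mul(Pow(-4, -1), 4), Add(1, Pow(Mul(Pow(-4, -1), 4), 2))), Mul(-1164, Rational(-1, 1082))) = Mul(Mul(-5, Mul(Rational(-1, 4), 4), Add(1, Pow(Mul(Rational(-1, 4), 4), 2))), Rational(582, 541)) = Mul(Mul(-5, -1, Add(1, Pow(-1, 2))), Rational(582, 541)) = Mul(Mul(-5, -1, Add(1, 1)), Rational(582, 541)) = Mul(Mul(-5, -1, 2), Rational(582, 541)) = Mul(10, Rational(582, 541)) = Rational(5820, 541)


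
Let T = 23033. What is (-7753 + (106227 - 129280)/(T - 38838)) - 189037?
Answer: -3110242897/15805 ≈ -1.9679e+5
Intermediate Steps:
(-7753 + (106227 - 129280)/(T - 38838)) - 189037 = (-7753 + (106227 - 129280)/(23033 - 38838)) - 189037 = (-7753 - 23053/(-15805)) - 189037 = (-7753 - 23053*(-1/15805)) - 189037 = (-7753 + 23053/15805) - 189037 = -122513112/15805 - 189037 = -3110242897/15805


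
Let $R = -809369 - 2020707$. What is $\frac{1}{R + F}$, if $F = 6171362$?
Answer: $\frac{1}{3341286} \approx 2.9929 \cdot 10^{-7}$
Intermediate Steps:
$R = -2830076$ ($R = -809369 - 2020707 = -2830076$)
$\frac{1}{R + F} = \frac{1}{-2830076 + 6171362} = \frac{1}{3341286}$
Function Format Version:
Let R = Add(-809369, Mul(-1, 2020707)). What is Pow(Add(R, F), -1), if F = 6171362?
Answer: Rational(1, 3341286) ≈ 2.9929e-7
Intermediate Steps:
R = -2830076 (R = Add(-809369, -2020707) = -2830076)
Pow(Add(R, F), -1) = Pow(Add(-2830076, 6171362), -1) = Pow(3341286, -1) = Rational(1, 3341286)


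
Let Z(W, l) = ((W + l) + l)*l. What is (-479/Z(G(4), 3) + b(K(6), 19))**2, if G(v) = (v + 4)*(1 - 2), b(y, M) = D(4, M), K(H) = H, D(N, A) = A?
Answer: 351649/36 ≈ 9768.0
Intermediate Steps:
b(y, M) = M
G(v) = -4 - v (G(v) = (4 + v)*(-1) = -4 - v)
Z(W, l) = l*(W + 2*l) (Z(W, l) = (W + 2*l)*l = l*(W + 2*l))
(-479/Z(G(4), 3) + b(K(6), 19))**2 = (-479*1/(3*((-4 - 1*4) + 2*3)) + 19)**2 = (-479*1/(3*((-4 - 4) + 6)) + 19)**2 = (-479*1/(3*(-8 + 6)) + 19)**2 = (-479/(3*(-2)) + 19)**2 = (-479/(-6) + 19)**2 = (-479*(-1/6) + 19)**2 = (479/6 + 19)**2 = (593/6)**2 = 351649/36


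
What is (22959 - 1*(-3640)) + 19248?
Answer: 45847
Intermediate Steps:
(22959 - 1*(-3640)) + 19248 = (22959 + 3640) + 19248 = 26599 + 19248 = 45847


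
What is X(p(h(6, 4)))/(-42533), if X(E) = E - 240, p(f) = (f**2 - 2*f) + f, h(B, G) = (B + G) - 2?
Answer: 184/42533 ≈ 0.0043261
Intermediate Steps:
h(B, G) = -2 + B + G
p(f) = f**2 - f
X(E) = -240 + E
X(p(h(6, 4)))/(-42533) = (-240 + (-2 + 6 + 4)*(-1 + (-2 + 6 + 4)))/(-42533) = (-240 + 8*(-1 + 8))*(-1/42533) = (-240 + 8*7)*(-1/42533) = (-240 + 56)*(-1/42533) = -184*(-1/42533) = 184/42533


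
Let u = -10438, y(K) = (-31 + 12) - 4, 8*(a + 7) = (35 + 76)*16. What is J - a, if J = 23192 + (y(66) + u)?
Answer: 12516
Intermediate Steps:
a = 215 (a = -7 + ((35 + 76)*16)/8 = -7 + (111*16)/8 = -7 + (1/8)*1776 = -7 + 222 = 215)
y(K) = -23 (y(K) = -19 - 4 = -23)
J = 12731 (J = 23192 + (-23 - 10438) = 23192 - 10461 = 12731)
J - a = 12731 - 1*215 = 12731 - 215 = 12516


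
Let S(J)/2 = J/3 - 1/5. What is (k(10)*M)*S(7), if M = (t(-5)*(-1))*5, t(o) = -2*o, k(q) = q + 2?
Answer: -2560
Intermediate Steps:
k(q) = 2 + q
S(J) = -⅖ + 2*J/3 (S(J) = 2*(J/3 - 1/5) = 2*(J*(⅓) - 1*⅕) = 2*(J/3 - ⅕) = 2*(-⅕ + J/3) = -⅖ + 2*J/3)
M = -50 (M = (-2*(-5)*(-1))*5 = (10*(-1))*5 = -10*5 = -50)
(k(10)*M)*S(7) = ((2 + 10)*(-50))*(-⅖ + (⅔)*7) = (12*(-50))*(-⅖ + 14/3) = -600*64/15 = -2560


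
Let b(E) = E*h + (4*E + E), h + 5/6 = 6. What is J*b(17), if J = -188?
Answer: -97478/3 ≈ -32493.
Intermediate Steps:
h = 31/6 (h = -⅚ + 6 = 31/6 ≈ 5.1667)
b(E) = 61*E/6 (b(E) = E*(31/6) + (4*E + E) = 31*E/6 + 5*E = 61*E/6)
J*b(17) = -5734*17/3 = -188*1037/6 = -97478/3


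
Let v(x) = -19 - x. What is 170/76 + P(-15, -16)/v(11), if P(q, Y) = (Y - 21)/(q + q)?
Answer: 37547/17100 ≈ 2.1957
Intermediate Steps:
P(q, Y) = (-21 + Y)/(2*q) (P(q, Y) = (-21 + Y)/((2*q)) = (-21 + Y)*(1/(2*q)) = (-21 + Y)/(2*q))
170/76 + P(-15, -16)/v(11) = 170/76 + ((½)*(-21 - 16)/(-15))/(-19 - 1*11) = 170*(1/76) + ((½)*(-1/15)*(-37))/(-19 - 11) = 85/38 + (37/30)/(-30) = 85/38 + (37/30)*(-1/30) = 85/38 - 37/900 = 37547/17100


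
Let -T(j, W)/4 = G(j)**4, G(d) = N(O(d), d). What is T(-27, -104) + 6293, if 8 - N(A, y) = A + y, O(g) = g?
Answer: -59099051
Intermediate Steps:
N(A, y) = 8 - A - y (N(A, y) = 8 - (A + y) = 8 + (-A - y) = 8 - A - y)
G(d) = 8 - 2*d (G(d) = 8 - d - d = 8 - 2*d)
T(j, W) = -4*(8 - 2*j)**4
T(-27, -104) + 6293 = -64*(-4 - 27)**4 + 6293 = -64*(-31)**4 + 6293 = -64*923521 + 6293 = -59105344 + 6293 = -59099051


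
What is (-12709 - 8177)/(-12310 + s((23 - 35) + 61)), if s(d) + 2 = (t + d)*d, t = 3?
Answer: 10443/4882 ≈ 2.1391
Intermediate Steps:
s(d) = -2 + d*(3 + d) (s(d) = -2 + (3 + d)*d = -2 + d*(3 + d))
(-12709 - 8177)/(-12310 + s((23 - 35) + 61)) = (-12709 - 8177)/(-12310 + (-2 + ((23 - 35) + 61)² + 3*((23 - 35) + 61))) = -20886/(-12310 + (-2 + (-12 + 61)² + 3*(-12 + 61))) = -20886/(-12310 + (-2 + 49² + 3*49)) = -20886/(-12310 + (-2 + 2401 + 147)) = -20886/(-12310 + 2546) = -20886/(-9764) = -20886*(-1/9764) = 10443/4882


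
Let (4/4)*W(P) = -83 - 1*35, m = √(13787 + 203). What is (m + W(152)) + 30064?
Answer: 29946 + √13990 ≈ 30064.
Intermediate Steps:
m = √13990 ≈ 118.28
W(P) = -118 (W(P) = -83 - 1*35 = -83 - 35 = -118)
(m + W(152)) + 30064 = (√13990 - 118) + 30064 = (-118 + √13990) + 30064 = 29946 + √13990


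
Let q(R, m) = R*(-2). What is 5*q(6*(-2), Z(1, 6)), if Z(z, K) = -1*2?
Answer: 120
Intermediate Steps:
Z(z, K) = -2
q(R, m) = -2*R
5*q(6*(-2), Z(1, 6)) = 5*(-12*(-2)) = 5*(-2*(-12)) = 5*24 = 120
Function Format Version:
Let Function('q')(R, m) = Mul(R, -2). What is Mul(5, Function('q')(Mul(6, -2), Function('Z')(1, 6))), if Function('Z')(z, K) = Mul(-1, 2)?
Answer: 120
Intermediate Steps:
Function('Z')(z, K) = -2
Function('q')(R, m) = Mul(-2, R)
Mul(5, Function('q')(Mul(6, -2), Function('Z')(1, 6))) = Mul(5, Mul(-2, Mul(6, -2))) = Mul(5, Mul(-2, -12)) = Mul(5, 24) = 120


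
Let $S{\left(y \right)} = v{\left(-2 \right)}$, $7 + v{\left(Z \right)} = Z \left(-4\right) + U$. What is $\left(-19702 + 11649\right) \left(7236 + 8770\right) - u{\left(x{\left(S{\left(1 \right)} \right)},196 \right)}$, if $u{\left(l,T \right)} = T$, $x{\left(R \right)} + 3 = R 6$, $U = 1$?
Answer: $-128896514$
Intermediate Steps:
$v{\left(Z \right)} = -6 - 4 Z$ ($v{\left(Z \right)} = -7 + \left(Z \left(-4\right) + 1\right) = -7 - \left(-1 + 4 Z\right) = -6 - 4 Z$)
$S{\left(y \right)} = 2$ ($S{\left(y \right)} = -6 - -8 = -6 + 8 = 2$)
$x{\left(R \right)} = -3 + 6 R$ ($x{\left(R \right)} = -3 + R 6 = -3 + 6 R$)
$\left(-19702 + 11649\right) \left(7236 + 8770\right) - u{\left(x{\left(S{\left(1 \right)} \right)},196 \right)} = \left(-19702 + 11649\right) \left(7236 + 8770\right) - 196 = \left(-8053\right) 16006 - 196 = -128896318 - 196 = -128896514$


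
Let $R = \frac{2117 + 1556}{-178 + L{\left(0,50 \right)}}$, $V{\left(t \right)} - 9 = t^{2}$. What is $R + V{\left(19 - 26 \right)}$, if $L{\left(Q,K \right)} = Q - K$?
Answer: $\frac{9551}{228} \approx 41.89$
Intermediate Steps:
$V{\left(t \right)} = 9 + t^{2}$
$R = - \frac{3673}{228}$ ($R = \frac{2117 + 1556}{-178 + \left(0 - 50\right)} = \frac{3673}{-178 + \left(0 - 50\right)} = \frac{3673}{-178 - 50} = \frac{3673}{-228} = 3673 \left(- \frac{1}{228}\right) = - \frac{3673}{228} \approx -16.11$)
$R + V{\left(19 - 26 \right)} = - \frac{3673}{228} + \left(9 + \left(19 - 26\right)^{2}\right) = - \frac{3673}{228} + \left(9 + \left(-7\right)^{2}\right) = - \frac{3673}{228} + \left(9 + 49\right) = - \frac{3673}{228} + 58 = \frac{9551}{228}$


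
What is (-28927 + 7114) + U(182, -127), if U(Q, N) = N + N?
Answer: -22067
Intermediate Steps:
U(Q, N) = 2*N
(-28927 + 7114) + U(182, -127) = (-28927 + 7114) + 2*(-127) = -21813 - 254 = -22067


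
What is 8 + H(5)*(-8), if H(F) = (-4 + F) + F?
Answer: -40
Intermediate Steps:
H(F) = -4 + 2*F
8 + H(5)*(-8) = 8 + (-4 + 2*5)*(-8) = 8 + (-4 + 10)*(-8) = 8 + 6*(-8) = 8 - 48 = -40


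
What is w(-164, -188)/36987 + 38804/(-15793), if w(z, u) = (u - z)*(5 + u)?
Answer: -455293564/194711897 ≈ -2.3383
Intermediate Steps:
w(z, u) = (5 + u)*(u - z)
w(-164, -188)/36987 + 38804/(-15793) = ((-188)² - 5*(-164) + 5*(-188) - 1*(-188)*(-164))/36987 + 38804/(-15793) = (35344 + 820 - 940 - 30832)*(1/36987) + 38804*(-1/15793) = 4392*(1/36987) - 38804/15793 = 1464/12329 - 38804/15793 = -455293564/194711897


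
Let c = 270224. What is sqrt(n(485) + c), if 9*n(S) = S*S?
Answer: sqrt(2667241)/3 ≈ 544.39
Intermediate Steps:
n(S) = S**2/9 (n(S) = (S*S)/9 = S**2/9)
sqrt(n(485) + c) = sqrt((1/9)*485**2 + 270224) = sqrt((1/9)*235225 + 270224) = sqrt(235225/9 + 270224) = sqrt(2667241/9) = sqrt(2667241)/3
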